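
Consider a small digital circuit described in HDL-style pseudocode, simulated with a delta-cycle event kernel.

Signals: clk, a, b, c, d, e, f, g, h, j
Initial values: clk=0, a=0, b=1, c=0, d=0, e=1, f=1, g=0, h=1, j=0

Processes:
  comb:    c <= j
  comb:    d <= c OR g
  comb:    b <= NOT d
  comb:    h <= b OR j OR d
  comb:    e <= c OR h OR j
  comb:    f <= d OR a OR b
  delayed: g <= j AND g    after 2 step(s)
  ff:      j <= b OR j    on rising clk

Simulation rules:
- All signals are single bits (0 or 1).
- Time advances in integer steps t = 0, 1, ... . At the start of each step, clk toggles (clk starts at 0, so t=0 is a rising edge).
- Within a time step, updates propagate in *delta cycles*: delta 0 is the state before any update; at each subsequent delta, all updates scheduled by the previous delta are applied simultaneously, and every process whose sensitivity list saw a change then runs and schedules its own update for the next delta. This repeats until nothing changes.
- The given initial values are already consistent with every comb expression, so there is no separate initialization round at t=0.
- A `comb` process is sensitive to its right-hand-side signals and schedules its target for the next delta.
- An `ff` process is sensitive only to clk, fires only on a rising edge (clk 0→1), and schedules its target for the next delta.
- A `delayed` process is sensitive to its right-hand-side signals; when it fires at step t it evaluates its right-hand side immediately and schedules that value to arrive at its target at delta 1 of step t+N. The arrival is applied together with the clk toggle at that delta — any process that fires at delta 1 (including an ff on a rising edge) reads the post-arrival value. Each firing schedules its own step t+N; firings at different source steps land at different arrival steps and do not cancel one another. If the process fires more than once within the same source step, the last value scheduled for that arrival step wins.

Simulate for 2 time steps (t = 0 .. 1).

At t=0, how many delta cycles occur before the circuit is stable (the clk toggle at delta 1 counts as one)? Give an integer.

5

t=0 Δ0: clk=0 c=0 b=1 a=0 h=1 e=1 f=1 d=0 g=0 j=0
  Δ1: clk:0→1
  Δ2: j:0→1
  Δ3: c:0→1
  Δ4: d:0→1
  Δ5: b:1→0
  (5Δ to stable)
t=1 Δ0: clk=1 c=1 b=0 a=0 h=1 e=1 f=1 d=1 g=0 j=1
  Δ1: clk:1→0
  (1Δ to stable)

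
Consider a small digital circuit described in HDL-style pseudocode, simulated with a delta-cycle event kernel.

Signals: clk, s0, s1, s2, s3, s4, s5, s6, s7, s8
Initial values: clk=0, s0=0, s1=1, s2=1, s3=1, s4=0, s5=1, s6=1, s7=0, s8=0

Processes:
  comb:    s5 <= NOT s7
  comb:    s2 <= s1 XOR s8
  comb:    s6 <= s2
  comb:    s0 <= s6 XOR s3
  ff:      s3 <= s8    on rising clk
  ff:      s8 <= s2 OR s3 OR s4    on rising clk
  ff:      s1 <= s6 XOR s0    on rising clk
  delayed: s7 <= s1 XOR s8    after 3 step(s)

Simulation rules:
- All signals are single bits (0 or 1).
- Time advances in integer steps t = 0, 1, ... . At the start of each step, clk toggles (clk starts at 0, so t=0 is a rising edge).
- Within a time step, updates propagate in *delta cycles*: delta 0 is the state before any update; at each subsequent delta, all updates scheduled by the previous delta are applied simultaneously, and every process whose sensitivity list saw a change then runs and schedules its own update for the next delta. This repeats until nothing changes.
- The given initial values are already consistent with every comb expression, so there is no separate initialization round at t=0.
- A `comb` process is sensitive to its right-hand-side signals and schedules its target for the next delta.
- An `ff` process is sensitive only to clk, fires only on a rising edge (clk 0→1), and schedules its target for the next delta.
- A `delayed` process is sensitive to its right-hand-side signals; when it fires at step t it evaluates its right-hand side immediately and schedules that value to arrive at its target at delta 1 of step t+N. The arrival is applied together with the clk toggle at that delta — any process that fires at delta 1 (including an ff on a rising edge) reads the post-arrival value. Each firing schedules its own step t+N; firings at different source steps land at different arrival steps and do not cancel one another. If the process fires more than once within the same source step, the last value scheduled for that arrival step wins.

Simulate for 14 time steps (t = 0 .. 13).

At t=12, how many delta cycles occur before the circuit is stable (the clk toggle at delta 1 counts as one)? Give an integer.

3

t=0 Δ0: s6=1 s3=1 clk=0 s5=1 s2=1 s4=0 s1=1 s7=0 s8=0 s0=0
  Δ1: clk:0→1
  Δ2: s3:1→0, s8:0→1
  Δ3: s2:1→0, s0:0→1
  Δ4: s6:1→0
  Δ5: s0:1→0
  (5Δ to stable)
t=1 Δ0: s6=0 s3=0 clk=1 s5=1 s2=0 s4=0 s1=1 s7=0 s8=1 s0=0
  Δ1: clk:1→0
  (1Δ to stable)
t=2 Δ0: s6=0 s3=0 clk=0 s5=1 s2=0 s4=0 s1=1 s7=0 s8=1 s0=0
  Δ1: clk:0→1
  Δ2: s3:0→1, s1:1→0, s8:1→0
  Δ3: s0:0→1
  (3Δ to stable)
t=3 Δ0: s6=0 s3=1 clk=1 s5=1 s2=0 s4=0 s1=0 s7=0 s8=0 s0=1
  Δ1: clk:1→0
  (1Δ to stable)
t=4 Δ0: s6=0 s3=1 clk=0 s5=1 s2=0 s4=0 s1=0 s7=0 s8=0 s0=1
  Δ1: clk:0→1
  Δ2: s3:1→0, s1:0→1, s8:0→1
  Δ3: s0:1→0
  (3Δ to stable)
t=5 Δ0: s6=0 s3=0 clk=1 s5=1 s2=0 s4=0 s1=1 s7=0 s8=1 s0=0
  Δ1: clk:1→0
  (1Δ to stable)
t=6 Δ0: s6=0 s3=0 clk=0 s5=1 s2=0 s4=0 s1=1 s7=0 s8=1 s0=0
  Δ1: clk:0→1
  Δ2: s3:0→1, s1:1→0, s8:1→0
  Δ3: s0:0→1
  (3Δ to stable)
t=7 Δ0: s6=0 s3=1 clk=1 s5=1 s2=0 s4=0 s1=0 s7=0 s8=0 s0=1
  Δ1: clk:1→0
  (1Δ to stable)
t=8 Δ0: s6=0 s3=1 clk=0 s5=1 s2=0 s4=0 s1=0 s7=0 s8=0 s0=1
  Δ1: clk:0→1
  Δ2: s3:1→0, s1:0→1, s8:0→1
  Δ3: s0:1→0
  (3Δ to stable)
t=9 Δ0: s6=0 s3=0 clk=1 s5=1 s2=0 s4=0 s1=1 s7=0 s8=1 s0=0
  Δ1: clk:1→0
  (1Δ to stable)
t=10 Δ0: s6=0 s3=0 clk=0 s5=1 s2=0 s4=0 s1=1 s7=0 s8=1 s0=0
  Δ1: clk:0→1
  Δ2: s3:0→1, s1:1→0, s8:1→0
  Δ3: s0:0→1
  (3Δ to stable)
t=11 Δ0: s6=0 s3=1 clk=1 s5=1 s2=0 s4=0 s1=0 s7=0 s8=0 s0=1
  Δ1: clk:1→0
  (1Δ to stable)
t=12 Δ0: s6=0 s3=1 clk=0 s5=1 s2=0 s4=0 s1=0 s7=0 s8=0 s0=1
  Δ1: clk:0→1
  Δ2: s3:1→0, s1:0→1, s8:0→1
  Δ3: s0:1→0
  (3Δ to stable)
t=13 Δ0: s6=0 s3=0 clk=1 s5=1 s2=0 s4=0 s1=1 s7=0 s8=1 s0=0
  Δ1: clk:1→0
  (1Δ to stable)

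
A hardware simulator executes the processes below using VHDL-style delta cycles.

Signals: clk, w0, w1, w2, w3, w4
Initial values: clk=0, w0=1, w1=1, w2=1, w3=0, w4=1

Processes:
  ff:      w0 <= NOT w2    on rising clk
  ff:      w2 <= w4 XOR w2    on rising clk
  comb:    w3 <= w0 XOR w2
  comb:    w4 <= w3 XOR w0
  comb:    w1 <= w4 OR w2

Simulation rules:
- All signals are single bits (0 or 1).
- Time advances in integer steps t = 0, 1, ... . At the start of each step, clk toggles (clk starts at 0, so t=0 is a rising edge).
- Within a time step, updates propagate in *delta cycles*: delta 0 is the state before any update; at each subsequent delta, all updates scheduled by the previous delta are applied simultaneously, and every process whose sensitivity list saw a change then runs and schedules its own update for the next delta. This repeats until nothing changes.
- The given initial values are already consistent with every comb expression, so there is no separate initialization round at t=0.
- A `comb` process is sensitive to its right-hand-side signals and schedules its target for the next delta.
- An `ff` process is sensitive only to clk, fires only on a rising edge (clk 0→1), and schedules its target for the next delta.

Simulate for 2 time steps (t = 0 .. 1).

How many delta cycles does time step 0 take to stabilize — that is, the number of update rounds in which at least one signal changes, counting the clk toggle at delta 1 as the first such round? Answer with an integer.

4

t0.Δ0 w0=1 w2=1 clk=0 w4=1 w1=1 w3=0
t0.Δ1 w0=1 w2=1 clk=1 w4=1 w1=1 w3=0
t0.Δ2 w0=0 w2=0 clk=1 w4=1 w1=1 w3=0
t0.Δ3 w0=0 w2=0 clk=1 w4=0 w1=1 w3=0
t0.Δ4 w0=0 w2=0 clk=1 w4=0 w1=0 w3=0
t1.Δ0 w0=0 w2=0 clk=1 w4=0 w1=0 w3=0
t1.Δ1 w0=0 w2=0 clk=0 w4=0 w1=0 w3=0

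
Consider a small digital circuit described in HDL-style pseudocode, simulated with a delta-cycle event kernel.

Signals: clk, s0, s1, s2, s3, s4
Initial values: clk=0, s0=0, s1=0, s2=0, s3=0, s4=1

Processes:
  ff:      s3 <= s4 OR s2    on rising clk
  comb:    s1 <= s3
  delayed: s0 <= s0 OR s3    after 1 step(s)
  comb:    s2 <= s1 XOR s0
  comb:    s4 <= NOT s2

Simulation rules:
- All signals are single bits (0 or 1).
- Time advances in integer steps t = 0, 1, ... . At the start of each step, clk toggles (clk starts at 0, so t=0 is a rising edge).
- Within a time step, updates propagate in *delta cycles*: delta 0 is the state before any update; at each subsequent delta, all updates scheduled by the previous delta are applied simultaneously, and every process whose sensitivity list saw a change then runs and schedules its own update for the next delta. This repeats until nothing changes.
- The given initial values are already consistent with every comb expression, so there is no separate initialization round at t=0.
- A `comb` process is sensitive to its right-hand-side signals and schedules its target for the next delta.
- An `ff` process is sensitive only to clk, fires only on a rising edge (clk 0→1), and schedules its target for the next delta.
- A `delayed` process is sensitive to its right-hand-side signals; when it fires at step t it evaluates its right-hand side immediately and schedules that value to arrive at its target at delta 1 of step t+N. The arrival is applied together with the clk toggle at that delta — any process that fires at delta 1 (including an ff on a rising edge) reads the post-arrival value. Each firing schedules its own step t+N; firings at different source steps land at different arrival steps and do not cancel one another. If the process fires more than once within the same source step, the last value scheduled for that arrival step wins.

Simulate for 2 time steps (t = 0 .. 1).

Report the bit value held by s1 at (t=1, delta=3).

1

[bits: s3,s1,s4,clk,s2,s0]
t=0: Δ0=001000 Δ1=001100 Δ2=101100 Δ3=111100 Δ4=111110 Δ5=110110 | 5Δ
t=1: Δ0=110110 Δ1=110011 Δ2=110001 Δ3=111001 | 3Δ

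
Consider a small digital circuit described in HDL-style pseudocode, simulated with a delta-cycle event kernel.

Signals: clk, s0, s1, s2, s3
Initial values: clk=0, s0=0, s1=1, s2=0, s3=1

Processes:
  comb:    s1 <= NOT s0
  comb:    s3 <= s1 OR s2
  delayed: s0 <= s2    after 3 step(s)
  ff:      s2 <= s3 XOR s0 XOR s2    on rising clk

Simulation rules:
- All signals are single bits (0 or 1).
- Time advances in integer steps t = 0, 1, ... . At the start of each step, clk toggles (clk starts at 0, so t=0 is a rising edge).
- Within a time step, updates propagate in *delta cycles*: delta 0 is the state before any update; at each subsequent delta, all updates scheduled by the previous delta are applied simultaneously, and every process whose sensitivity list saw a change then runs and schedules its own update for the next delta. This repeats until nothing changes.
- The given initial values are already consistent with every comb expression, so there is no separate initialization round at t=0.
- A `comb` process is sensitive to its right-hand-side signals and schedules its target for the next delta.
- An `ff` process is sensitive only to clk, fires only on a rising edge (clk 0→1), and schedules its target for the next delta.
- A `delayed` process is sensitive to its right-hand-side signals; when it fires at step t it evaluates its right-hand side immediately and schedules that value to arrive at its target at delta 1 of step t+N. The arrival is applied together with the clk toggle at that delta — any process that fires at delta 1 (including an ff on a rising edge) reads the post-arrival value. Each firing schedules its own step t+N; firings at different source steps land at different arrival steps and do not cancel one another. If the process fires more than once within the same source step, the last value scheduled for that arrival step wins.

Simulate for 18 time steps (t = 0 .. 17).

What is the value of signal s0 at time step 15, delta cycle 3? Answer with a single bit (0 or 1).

[bits: s3,s0,clk,s2,s1]
t=0: Δ0=10001 Δ1=10101 Δ2=10111 | 2Δ
t=1: Δ0=10111 Δ1=10011 | 1Δ
t=2: Δ0=10011 Δ1=10111 Δ2=10101 | 2Δ
t=3: Δ0=10101 Δ1=11001 Δ2=11000 Δ3=01000 | 3Δ
t=4: Δ0=01000 Δ1=01100 Δ2=01110 Δ3=11110 | 3Δ
t=5: Δ0=11110 Δ1=10010 Δ2=10011 | 2Δ
t=6: Δ0=10011 Δ1=10111 Δ2=10101 | 2Δ
t=7: Δ0=10101 Δ1=11001 Δ2=11000 Δ3=01000 | 3Δ
t=8: Δ0=01000 Δ1=01100 Δ2=01110 Δ3=11110 | 3Δ
t=9: Δ0=11110 Δ1=10010 Δ2=10011 | 2Δ
t=10: Δ0=10011 Δ1=10111 Δ2=10101 | 2Δ
t=11: Δ0=10101 Δ1=11001 Δ2=11000 Δ3=01000 | 3Δ
t=12: Δ0=01000 Δ1=01100 Δ2=01110 Δ3=11110 | 3Δ
t=13: Δ0=11110 Δ1=10010 Δ2=10011 | 2Δ
t=14: Δ0=10011 Δ1=10111 Δ2=10101 | 2Δ
t=15: Δ0=10101 Δ1=11001 Δ2=11000 Δ3=01000 | 3Δ
t=16: Δ0=01000 Δ1=01100 Δ2=01110 Δ3=11110 | 3Δ
t=17: Δ0=11110 Δ1=10010 Δ2=10011 | 2Δ

1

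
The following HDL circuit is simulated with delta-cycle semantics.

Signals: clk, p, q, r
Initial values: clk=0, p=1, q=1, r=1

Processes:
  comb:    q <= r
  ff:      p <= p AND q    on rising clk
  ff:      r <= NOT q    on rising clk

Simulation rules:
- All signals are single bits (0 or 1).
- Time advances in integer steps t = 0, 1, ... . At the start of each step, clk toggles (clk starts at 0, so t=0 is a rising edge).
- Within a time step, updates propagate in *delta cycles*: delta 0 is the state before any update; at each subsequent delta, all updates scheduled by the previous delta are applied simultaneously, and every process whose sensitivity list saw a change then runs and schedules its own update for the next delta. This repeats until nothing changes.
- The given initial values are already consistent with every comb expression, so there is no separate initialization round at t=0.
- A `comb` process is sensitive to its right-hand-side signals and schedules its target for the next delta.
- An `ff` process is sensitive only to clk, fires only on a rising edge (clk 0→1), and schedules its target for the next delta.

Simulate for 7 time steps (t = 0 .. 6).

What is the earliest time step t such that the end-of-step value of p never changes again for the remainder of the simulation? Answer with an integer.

2

[bits: r,p,q,clk]
t=0: Δ0=1110 Δ1=1111 Δ2=0111 Δ3=0101 | 3Δ
t=1: Δ0=0101 Δ1=0100 | 1Δ
t=2: Δ0=0100 Δ1=0101 Δ2=1001 Δ3=1011 | 3Δ
t=3: Δ0=1011 Δ1=1010 | 1Δ
t=4: Δ0=1010 Δ1=1011 Δ2=0011 Δ3=0001 | 3Δ
t=5: Δ0=0001 Δ1=0000 | 1Δ
t=6: Δ0=0000 Δ1=0001 Δ2=1001 Δ3=1011 | 3Δ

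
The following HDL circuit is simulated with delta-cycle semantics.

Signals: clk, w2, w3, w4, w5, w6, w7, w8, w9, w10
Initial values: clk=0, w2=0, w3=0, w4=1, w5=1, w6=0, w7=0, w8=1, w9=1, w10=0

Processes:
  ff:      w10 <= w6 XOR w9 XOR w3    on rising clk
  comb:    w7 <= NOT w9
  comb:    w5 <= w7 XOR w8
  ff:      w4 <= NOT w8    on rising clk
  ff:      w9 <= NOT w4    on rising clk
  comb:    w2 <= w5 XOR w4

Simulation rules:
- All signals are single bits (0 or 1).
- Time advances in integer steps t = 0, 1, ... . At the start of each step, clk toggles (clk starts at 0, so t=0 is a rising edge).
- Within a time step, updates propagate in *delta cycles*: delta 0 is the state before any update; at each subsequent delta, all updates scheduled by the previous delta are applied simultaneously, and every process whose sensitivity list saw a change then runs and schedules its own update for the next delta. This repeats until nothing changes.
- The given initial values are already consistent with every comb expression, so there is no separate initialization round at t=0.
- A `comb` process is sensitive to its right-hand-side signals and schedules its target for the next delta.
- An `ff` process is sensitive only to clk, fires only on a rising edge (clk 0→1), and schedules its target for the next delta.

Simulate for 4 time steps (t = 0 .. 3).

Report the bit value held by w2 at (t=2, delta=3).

t0.Δ0 w10=0 w6=0 w4=1 w5=1 w7=0 w9=1 clk=0 w2=0 w8=1 w3=0
t0.Δ1 w10=0 w6=0 w4=1 w5=1 w7=0 w9=1 clk=1 w2=0 w8=1 w3=0
t0.Δ2 w10=1 w6=0 w4=0 w5=1 w7=0 w9=0 clk=1 w2=0 w8=1 w3=0
t0.Δ3 w10=1 w6=0 w4=0 w5=1 w7=1 w9=0 clk=1 w2=1 w8=1 w3=0
t0.Δ4 w10=1 w6=0 w4=0 w5=0 w7=1 w9=0 clk=1 w2=1 w8=1 w3=0
t0.Δ5 w10=1 w6=0 w4=0 w5=0 w7=1 w9=0 clk=1 w2=0 w8=1 w3=0
t1.Δ0 w10=1 w6=0 w4=0 w5=0 w7=1 w9=0 clk=1 w2=0 w8=1 w3=0
t1.Δ1 w10=1 w6=0 w4=0 w5=0 w7=1 w9=0 clk=0 w2=0 w8=1 w3=0
t2.Δ0 w10=1 w6=0 w4=0 w5=0 w7=1 w9=0 clk=0 w2=0 w8=1 w3=0
t2.Δ1 w10=1 w6=0 w4=0 w5=0 w7=1 w9=0 clk=1 w2=0 w8=1 w3=0
t2.Δ2 w10=0 w6=0 w4=0 w5=0 w7=1 w9=1 clk=1 w2=0 w8=1 w3=0
t2.Δ3 w10=0 w6=0 w4=0 w5=0 w7=0 w9=1 clk=1 w2=0 w8=1 w3=0
t2.Δ4 w10=0 w6=0 w4=0 w5=1 w7=0 w9=1 clk=1 w2=0 w8=1 w3=0
t2.Δ5 w10=0 w6=0 w4=0 w5=1 w7=0 w9=1 clk=1 w2=1 w8=1 w3=0
t3.Δ0 w10=0 w6=0 w4=0 w5=1 w7=0 w9=1 clk=1 w2=1 w8=1 w3=0
t3.Δ1 w10=0 w6=0 w4=0 w5=1 w7=0 w9=1 clk=0 w2=1 w8=1 w3=0

0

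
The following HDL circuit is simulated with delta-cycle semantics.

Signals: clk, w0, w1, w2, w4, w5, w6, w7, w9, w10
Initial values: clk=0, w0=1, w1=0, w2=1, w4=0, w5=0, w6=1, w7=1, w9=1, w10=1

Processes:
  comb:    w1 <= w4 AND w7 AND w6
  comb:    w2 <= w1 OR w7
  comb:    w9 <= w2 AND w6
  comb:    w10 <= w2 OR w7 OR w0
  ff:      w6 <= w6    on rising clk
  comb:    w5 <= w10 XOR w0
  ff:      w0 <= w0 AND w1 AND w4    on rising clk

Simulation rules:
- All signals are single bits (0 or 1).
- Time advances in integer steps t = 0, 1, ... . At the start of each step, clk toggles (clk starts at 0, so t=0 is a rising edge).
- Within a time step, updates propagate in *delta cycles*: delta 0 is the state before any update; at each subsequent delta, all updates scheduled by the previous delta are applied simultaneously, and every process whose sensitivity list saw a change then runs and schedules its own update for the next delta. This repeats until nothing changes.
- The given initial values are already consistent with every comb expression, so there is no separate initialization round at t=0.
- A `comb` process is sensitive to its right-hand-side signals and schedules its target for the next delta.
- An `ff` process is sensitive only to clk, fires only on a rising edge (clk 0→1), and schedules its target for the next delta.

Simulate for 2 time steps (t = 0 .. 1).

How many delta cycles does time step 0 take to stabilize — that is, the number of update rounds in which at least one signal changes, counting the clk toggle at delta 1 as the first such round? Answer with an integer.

3

[bits: clk,w1,w9,w10,w2,w5,w4,w0,w7,w6]
t=0: Δ0=0011100111 Δ1=1011100111 Δ2=1011100011 Δ3=1011110011 | 3Δ
t=1: Δ0=1011110011 Δ1=0011110011 | 1Δ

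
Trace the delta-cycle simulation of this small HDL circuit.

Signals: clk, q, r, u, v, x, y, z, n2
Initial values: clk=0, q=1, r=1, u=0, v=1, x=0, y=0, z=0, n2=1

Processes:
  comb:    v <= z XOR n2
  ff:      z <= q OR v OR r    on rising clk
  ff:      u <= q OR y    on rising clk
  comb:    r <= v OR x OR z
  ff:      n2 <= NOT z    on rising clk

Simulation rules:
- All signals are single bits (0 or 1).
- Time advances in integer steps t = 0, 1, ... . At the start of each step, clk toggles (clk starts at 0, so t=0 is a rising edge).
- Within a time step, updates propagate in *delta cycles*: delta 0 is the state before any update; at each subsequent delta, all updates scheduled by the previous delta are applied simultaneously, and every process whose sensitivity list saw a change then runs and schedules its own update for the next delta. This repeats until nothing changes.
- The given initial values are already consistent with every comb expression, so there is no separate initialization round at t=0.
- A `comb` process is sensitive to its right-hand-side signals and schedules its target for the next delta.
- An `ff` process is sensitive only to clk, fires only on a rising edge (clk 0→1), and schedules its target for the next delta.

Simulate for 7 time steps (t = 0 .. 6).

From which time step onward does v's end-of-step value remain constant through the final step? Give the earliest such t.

t=0 Δ0: v=1 n2=1 x=0 z=0 u=0 clk=0 q=1 r=1 y=0
  Δ1: clk:0→1
  Δ2: z:0→1, u:0→1
  Δ3: v:1→0
  (3Δ to stable)
t=1 Δ0: v=0 n2=1 x=0 z=1 u=1 clk=1 q=1 r=1 y=0
  Δ1: clk:1→0
  (1Δ to stable)
t=2 Δ0: v=0 n2=1 x=0 z=1 u=1 clk=0 q=1 r=1 y=0
  Δ1: clk:0→1
  Δ2: n2:1→0
  Δ3: v:0→1
  (3Δ to stable)
t=3 Δ0: v=1 n2=0 x=0 z=1 u=1 clk=1 q=1 r=1 y=0
  Δ1: clk:1→0
  (1Δ to stable)
t=4 Δ0: v=1 n2=0 x=0 z=1 u=1 clk=0 q=1 r=1 y=0
  Δ1: clk:0→1
  (1Δ to stable)
t=5 Δ0: v=1 n2=0 x=0 z=1 u=1 clk=1 q=1 r=1 y=0
  Δ1: clk:1→0
  (1Δ to stable)
t=6 Δ0: v=1 n2=0 x=0 z=1 u=1 clk=0 q=1 r=1 y=0
  Δ1: clk:0→1
  (1Δ to stable)

2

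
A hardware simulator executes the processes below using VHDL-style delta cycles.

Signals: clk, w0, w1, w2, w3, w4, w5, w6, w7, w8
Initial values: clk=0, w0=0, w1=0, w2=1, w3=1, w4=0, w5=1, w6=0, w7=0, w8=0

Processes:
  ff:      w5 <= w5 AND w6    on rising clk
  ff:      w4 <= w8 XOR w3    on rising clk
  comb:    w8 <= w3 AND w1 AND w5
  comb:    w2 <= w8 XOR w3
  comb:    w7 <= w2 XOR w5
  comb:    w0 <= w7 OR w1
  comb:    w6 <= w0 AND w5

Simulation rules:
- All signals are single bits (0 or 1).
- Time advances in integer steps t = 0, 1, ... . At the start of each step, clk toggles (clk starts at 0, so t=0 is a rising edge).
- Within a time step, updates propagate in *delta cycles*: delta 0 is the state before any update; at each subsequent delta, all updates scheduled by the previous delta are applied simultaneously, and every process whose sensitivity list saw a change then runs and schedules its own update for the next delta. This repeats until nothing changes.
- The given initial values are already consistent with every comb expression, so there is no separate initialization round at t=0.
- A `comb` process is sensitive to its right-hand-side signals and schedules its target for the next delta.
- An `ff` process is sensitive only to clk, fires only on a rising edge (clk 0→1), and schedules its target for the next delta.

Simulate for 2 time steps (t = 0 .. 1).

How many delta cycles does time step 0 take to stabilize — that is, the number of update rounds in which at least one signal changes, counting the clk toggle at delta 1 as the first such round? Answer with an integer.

4

t=0 Δ0: w4=0 w1=0 w8=0 w2=1 w0=0 w3=1 w5=1 clk=0 w7=0 w6=0
  Δ1: clk:0→1
  Δ2: w4:0→1, w5:1→0
  Δ3: w7:0→1
  Δ4: w0:0→1
  (4Δ to stable)
t=1 Δ0: w4=1 w1=0 w8=0 w2=1 w0=1 w3=1 w5=0 clk=1 w7=1 w6=0
  Δ1: clk:1→0
  (1Δ to stable)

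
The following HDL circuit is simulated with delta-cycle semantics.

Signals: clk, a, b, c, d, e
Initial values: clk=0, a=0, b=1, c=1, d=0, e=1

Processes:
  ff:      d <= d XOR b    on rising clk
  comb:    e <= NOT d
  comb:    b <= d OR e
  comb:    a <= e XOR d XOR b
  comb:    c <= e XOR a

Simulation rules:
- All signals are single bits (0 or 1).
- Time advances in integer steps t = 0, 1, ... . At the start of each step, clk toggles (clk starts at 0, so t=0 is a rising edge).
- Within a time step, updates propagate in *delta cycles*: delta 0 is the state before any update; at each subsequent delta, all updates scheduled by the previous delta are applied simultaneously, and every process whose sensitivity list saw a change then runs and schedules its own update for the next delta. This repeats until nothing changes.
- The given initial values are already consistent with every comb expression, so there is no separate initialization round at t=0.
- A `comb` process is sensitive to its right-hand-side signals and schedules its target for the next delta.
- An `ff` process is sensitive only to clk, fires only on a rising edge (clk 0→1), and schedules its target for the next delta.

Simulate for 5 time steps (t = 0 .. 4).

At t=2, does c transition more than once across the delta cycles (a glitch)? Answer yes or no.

no

t0.Δ0 b=1 a=0 c=1 e=1 clk=0 d=0
t0.Δ1 b=1 a=0 c=1 e=1 clk=1 d=0
t0.Δ2 b=1 a=0 c=1 e=1 clk=1 d=1
t0.Δ3 b=1 a=1 c=1 e=0 clk=1 d=1
t0.Δ4 b=1 a=0 c=1 e=0 clk=1 d=1
t0.Δ5 b=1 a=0 c=0 e=0 clk=1 d=1
t1.Δ0 b=1 a=0 c=0 e=0 clk=1 d=1
t1.Δ1 b=1 a=0 c=0 e=0 clk=0 d=1
t2.Δ0 b=1 a=0 c=0 e=0 clk=0 d=1
t2.Δ1 b=1 a=0 c=0 e=0 clk=1 d=1
t2.Δ2 b=1 a=0 c=0 e=0 clk=1 d=0
t2.Δ3 b=0 a=1 c=0 e=1 clk=1 d=0
t2.Δ4 b=1 a=1 c=0 e=1 clk=1 d=0
t2.Δ5 b=1 a=0 c=0 e=1 clk=1 d=0
t2.Δ6 b=1 a=0 c=1 e=1 clk=1 d=0
t3.Δ0 b=1 a=0 c=1 e=1 clk=1 d=0
t3.Δ1 b=1 a=0 c=1 e=1 clk=0 d=0
t4.Δ0 b=1 a=0 c=1 e=1 clk=0 d=0
t4.Δ1 b=1 a=0 c=1 e=1 clk=1 d=0
t4.Δ2 b=1 a=0 c=1 e=1 clk=1 d=1
t4.Δ3 b=1 a=1 c=1 e=0 clk=1 d=1
t4.Δ4 b=1 a=0 c=1 e=0 clk=1 d=1
t4.Δ5 b=1 a=0 c=0 e=0 clk=1 d=1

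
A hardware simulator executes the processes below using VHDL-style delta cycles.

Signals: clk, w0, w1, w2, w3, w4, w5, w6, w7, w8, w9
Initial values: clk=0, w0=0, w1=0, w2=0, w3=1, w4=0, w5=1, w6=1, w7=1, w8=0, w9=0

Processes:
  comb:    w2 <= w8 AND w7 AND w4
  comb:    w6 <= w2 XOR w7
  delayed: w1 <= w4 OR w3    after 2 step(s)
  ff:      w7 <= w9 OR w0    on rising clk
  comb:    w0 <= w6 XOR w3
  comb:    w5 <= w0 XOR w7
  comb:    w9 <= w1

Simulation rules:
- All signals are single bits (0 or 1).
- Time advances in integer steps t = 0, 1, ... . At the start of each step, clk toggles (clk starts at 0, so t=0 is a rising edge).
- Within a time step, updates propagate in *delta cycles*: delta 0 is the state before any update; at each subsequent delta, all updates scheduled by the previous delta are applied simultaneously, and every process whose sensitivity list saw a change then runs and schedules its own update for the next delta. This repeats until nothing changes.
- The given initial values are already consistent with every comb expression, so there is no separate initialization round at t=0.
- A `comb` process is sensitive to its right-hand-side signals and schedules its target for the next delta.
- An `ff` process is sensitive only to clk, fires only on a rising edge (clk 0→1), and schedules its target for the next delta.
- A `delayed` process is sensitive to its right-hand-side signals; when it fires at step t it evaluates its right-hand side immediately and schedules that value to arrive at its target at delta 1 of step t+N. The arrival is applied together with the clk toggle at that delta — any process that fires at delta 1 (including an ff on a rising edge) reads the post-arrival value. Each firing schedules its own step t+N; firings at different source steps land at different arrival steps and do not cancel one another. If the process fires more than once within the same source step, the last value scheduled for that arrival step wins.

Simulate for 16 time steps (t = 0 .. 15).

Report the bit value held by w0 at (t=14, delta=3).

1

[bits: w6,w7,clk,w8,w2,w1,w5,w3,w0,w9,w4]
t=0: Δ0=11000011000 Δ1=11100011000 Δ2=10100011000 Δ3=00100001000 Δ4=00100001100 Δ5=00100011100 | 5Δ
t=1: Δ0=00100011100 Δ1=00000011100 | 1Δ
t=2: Δ0=00000011100 Δ1=00100011100 Δ2=01100011100 Δ3=11100001100 Δ4=11100001000 Δ5=11100011000 | 5Δ
t=3: Δ0=11100011000 Δ1=11000011000 | 1Δ
t=4: Δ0=11000011000 Δ1=11100011000 Δ2=10100011000 Δ3=00100001000 Δ4=00100001100 Δ5=00100011100 | 5Δ
t=5: Δ0=00100011100 Δ1=00000011100 | 1Δ
t=6: Δ0=00000011100 Δ1=00100011100 Δ2=01100011100 Δ3=11100001100 Δ4=11100001000 Δ5=11100011000 | 5Δ
t=7: Δ0=11100011000 Δ1=11000011000 | 1Δ
t=8: Δ0=11000011000 Δ1=11100011000 Δ2=10100011000 Δ3=00100001000 Δ4=00100001100 Δ5=00100011100 | 5Δ
t=9: Δ0=00100011100 Δ1=00000011100 | 1Δ
t=10: Δ0=00000011100 Δ1=00100011100 Δ2=01100011100 Δ3=11100001100 Δ4=11100001000 Δ5=11100011000 | 5Δ
t=11: Δ0=11100011000 Δ1=11000011000 | 1Δ
t=12: Δ0=11000011000 Δ1=11100011000 Δ2=10100011000 Δ3=00100001000 Δ4=00100001100 Δ5=00100011100 | 5Δ
t=13: Δ0=00100011100 Δ1=00000011100 | 1Δ
t=14: Δ0=00000011100 Δ1=00100011100 Δ2=01100011100 Δ3=11100001100 Δ4=11100001000 Δ5=11100011000 | 5Δ
t=15: Δ0=11100011000 Δ1=11000011000 | 1Δ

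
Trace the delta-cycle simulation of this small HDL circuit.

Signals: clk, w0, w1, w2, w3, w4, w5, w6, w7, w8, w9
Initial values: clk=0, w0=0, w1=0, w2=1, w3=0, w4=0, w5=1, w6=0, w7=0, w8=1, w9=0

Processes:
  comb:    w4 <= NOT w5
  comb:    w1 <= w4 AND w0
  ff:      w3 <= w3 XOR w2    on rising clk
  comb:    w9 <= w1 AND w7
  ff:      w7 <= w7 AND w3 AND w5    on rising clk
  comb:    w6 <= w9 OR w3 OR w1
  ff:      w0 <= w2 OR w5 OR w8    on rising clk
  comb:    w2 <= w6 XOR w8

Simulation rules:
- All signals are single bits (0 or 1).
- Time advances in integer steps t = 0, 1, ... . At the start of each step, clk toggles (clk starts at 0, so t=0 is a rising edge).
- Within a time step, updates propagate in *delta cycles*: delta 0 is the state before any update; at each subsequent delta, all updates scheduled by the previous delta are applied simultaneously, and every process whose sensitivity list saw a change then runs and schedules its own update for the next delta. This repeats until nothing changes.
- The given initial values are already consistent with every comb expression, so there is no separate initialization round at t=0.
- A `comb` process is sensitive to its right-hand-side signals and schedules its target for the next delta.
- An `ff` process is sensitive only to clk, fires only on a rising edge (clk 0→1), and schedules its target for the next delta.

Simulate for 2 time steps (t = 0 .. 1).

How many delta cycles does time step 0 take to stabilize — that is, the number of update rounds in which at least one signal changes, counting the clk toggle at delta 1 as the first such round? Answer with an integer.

4

t0.Δ0 w2=1 w8=1 clk=0 w5=1 w6=0 w3=0 w4=0 w7=0 w1=0 w9=0 w0=0
t0.Δ1 w2=1 w8=1 clk=1 w5=1 w6=0 w3=0 w4=0 w7=0 w1=0 w9=0 w0=0
t0.Δ2 w2=1 w8=1 clk=1 w5=1 w6=0 w3=1 w4=0 w7=0 w1=0 w9=0 w0=1
t0.Δ3 w2=1 w8=1 clk=1 w5=1 w6=1 w3=1 w4=0 w7=0 w1=0 w9=0 w0=1
t0.Δ4 w2=0 w8=1 clk=1 w5=1 w6=1 w3=1 w4=0 w7=0 w1=0 w9=0 w0=1
t1.Δ0 w2=0 w8=1 clk=1 w5=1 w6=1 w3=1 w4=0 w7=0 w1=0 w9=0 w0=1
t1.Δ1 w2=0 w8=1 clk=0 w5=1 w6=1 w3=1 w4=0 w7=0 w1=0 w9=0 w0=1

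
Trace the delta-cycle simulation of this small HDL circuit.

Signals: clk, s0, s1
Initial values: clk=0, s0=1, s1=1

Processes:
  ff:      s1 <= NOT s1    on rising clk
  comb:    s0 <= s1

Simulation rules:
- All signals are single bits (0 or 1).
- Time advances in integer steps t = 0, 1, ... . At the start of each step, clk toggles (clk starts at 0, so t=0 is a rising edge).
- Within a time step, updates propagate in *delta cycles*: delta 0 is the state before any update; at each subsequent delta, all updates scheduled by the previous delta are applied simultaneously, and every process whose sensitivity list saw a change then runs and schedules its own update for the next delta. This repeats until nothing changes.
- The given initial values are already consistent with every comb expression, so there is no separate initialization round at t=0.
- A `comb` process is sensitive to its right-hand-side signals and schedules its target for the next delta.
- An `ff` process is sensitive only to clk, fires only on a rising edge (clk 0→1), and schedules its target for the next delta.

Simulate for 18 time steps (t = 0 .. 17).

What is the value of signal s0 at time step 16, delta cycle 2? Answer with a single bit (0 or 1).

1

t=0 Δ0: s0=1 s1=1 clk=0
  Δ1: clk:0→1
  Δ2: s1:1→0
  Δ3: s0:1→0
  (3Δ to stable)
t=1 Δ0: s0=0 s1=0 clk=1
  Δ1: clk:1→0
  (1Δ to stable)
t=2 Δ0: s0=0 s1=0 clk=0
  Δ1: clk:0→1
  Δ2: s1:0→1
  Δ3: s0:0→1
  (3Δ to stable)
t=3 Δ0: s0=1 s1=1 clk=1
  Δ1: clk:1→0
  (1Δ to stable)
t=4 Δ0: s0=1 s1=1 clk=0
  Δ1: clk:0→1
  Δ2: s1:1→0
  Δ3: s0:1→0
  (3Δ to stable)
t=5 Δ0: s0=0 s1=0 clk=1
  Δ1: clk:1→0
  (1Δ to stable)
t=6 Δ0: s0=0 s1=0 clk=0
  Δ1: clk:0→1
  Δ2: s1:0→1
  Δ3: s0:0→1
  (3Δ to stable)
t=7 Δ0: s0=1 s1=1 clk=1
  Δ1: clk:1→0
  (1Δ to stable)
t=8 Δ0: s0=1 s1=1 clk=0
  Δ1: clk:0→1
  Δ2: s1:1→0
  Δ3: s0:1→0
  (3Δ to stable)
t=9 Δ0: s0=0 s1=0 clk=1
  Δ1: clk:1→0
  (1Δ to stable)
t=10 Δ0: s0=0 s1=0 clk=0
  Δ1: clk:0→1
  Δ2: s1:0→1
  Δ3: s0:0→1
  (3Δ to stable)
t=11 Δ0: s0=1 s1=1 clk=1
  Δ1: clk:1→0
  (1Δ to stable)
t=12 Δ0: s0=1 s1=1 clk=0
  Δ1: clk:0→1
  Δ2: s1:1→0
  Δ3: s0:1→0
  (3Δ to stable)
t=13 Δ0: s0=0 s1=0 clk=1
  Δ1: clk:1→0
  (1Δ to stable)
t=14 Δ0: s0=0 s1=0 clk=0
  Δ1: clk:0→1
  Δ2: s1:0→1
  Δ3: s0:0→1
  (3Δ to stable)
t=15 Δ0: s0=1 s1=1 clk=1
  Δ1: clk:1→0
  (1Δ to stable)
t=16 Δ0: s0=1 s1=1 clk=0
  Δ1: clk:0→1
  Δ2: s1:1→0
  Δ3: s0:1→0
  (3Δ to stable)
t=17 Δ0: s0=0 s1=0 clk=1
  Δ1: clk:1→0
  (1Δ to stable)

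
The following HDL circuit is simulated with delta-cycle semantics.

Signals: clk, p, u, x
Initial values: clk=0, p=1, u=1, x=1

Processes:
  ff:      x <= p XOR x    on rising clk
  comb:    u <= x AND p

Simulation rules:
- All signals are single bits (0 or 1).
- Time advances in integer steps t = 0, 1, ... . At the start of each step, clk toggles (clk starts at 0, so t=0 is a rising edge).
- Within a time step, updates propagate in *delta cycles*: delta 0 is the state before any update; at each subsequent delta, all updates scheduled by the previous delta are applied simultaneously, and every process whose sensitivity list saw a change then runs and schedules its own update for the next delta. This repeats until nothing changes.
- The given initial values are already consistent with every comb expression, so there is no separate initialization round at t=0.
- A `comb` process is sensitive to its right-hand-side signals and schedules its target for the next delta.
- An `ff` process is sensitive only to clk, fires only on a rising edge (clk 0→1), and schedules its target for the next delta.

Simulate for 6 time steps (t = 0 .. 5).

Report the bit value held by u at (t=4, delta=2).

1

t0.Δ0 u=1 p=1 x=1 clk=0
t0.Δ1 u=1 p=1 x=1 clk=1
t0.Δ2 u=1 p=1 x=0 clk=1
t0.Δ3 u=0 p=1 x=0 clk=1
t1.Δ0 u=0 p=1 x=0 clk=1
t1.Δ1 u=0 p=1 x=0 clk=0
t2.Δ0 u=0 p=1 x=0 clk=0
t2.Δ1 u=0 p=1 x=0 clk=1
t2.Δ2 u=0 p=1 x=1 clk=1
t2.Δ3 u=1 p=1 x=1 clk=1
t3.Δ0 u=1 p=1 x=1 clk=1
t3.Δ1 u=1 p=1 x=1 clk=0
t4.Δ0 u=1 p=1 x=1 clk=0
t4.Δ1 u=1 p=1 x=1 clk=1
t4.Δ2 u=1 p=1 x=0 clk=1
t4.Δ3 u=0 p=1 x=0 clk=1
t5.Δ0 u=0 p=1 x=0 clk=1
t5.Δ1 u=0 p=1 x=0 clk=0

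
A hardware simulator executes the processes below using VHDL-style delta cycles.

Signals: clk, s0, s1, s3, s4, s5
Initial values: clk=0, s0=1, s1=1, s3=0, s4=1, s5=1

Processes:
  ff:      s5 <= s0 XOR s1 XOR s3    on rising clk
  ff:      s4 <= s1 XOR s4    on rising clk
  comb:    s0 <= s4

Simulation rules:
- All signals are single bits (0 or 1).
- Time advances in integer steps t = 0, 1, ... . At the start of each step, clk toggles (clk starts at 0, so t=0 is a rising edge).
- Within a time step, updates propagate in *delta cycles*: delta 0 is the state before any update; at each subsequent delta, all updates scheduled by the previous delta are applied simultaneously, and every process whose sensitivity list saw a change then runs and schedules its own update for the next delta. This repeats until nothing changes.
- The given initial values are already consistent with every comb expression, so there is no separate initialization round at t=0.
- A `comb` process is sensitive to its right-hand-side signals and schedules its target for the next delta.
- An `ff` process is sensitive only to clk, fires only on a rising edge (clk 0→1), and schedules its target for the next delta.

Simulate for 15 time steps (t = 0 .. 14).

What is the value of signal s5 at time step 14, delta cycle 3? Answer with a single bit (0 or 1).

1

[bits: s1,s0,clk,s5,s3,s4]
t=0: Δ0=110101 Δ1=111101 Δ2=111000 Δ3=101000 | 3Δ
t=1: Δ0=101000 Δ1=100000 | 1Δ
t=2: Δ0=100000 Δ1=101000 Δ2=101101 Δ3=111101 | 3Δ
t=3: Δ0=111101 Δ1=110101 | 1Δ
t=4: Δ0=110101 Δ1=111101 Δ2=111000 Δ3=101000 | 3Δ
t=5: Δ0=101000 Δ1=100000 | 1Δ
t=6: Δ0=100000 Δ1=101000 Δ2=101101 Δ3=111101 | 3Δ
t=7: Δ0=111101 Δ1=110101 | 1Δ
t=8: Δ0=110101 Δ1=111101 Δ2=111000 Δ3=101000 | 3Δ
t=9: Δ0=101000 Δ1=100000 | 1Δ
t=10: Δ0=100000 Δ1=101000 Δ2=101101 Δ3=111101 | 3Δ
t=11: Δ0=111101 Δ1=110101 | 1Δ
t=12: Δ0=110101 Δ1=111101 Δ2=111000 Δ3=101000 | 3Δ
t=13: Δ0=101000 Δ1=100000 | 1Δ
t=14: Δ0=100000 Δ1=101000 Δ2=101101 Δ3=111101 | 3Δ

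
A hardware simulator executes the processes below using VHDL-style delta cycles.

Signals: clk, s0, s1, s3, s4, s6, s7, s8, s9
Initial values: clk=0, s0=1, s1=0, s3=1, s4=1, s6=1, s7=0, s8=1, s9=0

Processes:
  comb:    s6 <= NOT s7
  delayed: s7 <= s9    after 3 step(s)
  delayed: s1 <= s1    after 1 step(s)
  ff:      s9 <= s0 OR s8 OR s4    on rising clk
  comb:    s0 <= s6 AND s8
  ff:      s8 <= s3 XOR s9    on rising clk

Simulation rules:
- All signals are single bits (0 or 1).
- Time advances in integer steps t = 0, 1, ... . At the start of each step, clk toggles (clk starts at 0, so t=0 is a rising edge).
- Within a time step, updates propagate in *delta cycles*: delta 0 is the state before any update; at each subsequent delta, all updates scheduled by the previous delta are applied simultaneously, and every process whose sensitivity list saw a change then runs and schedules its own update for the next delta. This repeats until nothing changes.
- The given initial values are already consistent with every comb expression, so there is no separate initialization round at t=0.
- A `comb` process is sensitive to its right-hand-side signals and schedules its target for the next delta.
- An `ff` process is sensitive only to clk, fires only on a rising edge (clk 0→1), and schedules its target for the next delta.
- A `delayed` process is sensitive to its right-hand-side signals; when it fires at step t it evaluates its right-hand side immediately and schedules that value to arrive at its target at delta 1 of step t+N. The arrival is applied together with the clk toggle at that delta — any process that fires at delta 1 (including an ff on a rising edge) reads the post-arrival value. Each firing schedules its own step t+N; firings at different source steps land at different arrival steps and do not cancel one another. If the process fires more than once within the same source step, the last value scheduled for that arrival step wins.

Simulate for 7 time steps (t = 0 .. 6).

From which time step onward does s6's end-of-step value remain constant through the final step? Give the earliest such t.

3

[bits: s4,s0,s1,s6,s7,s9,s8,s3,clk]
t=0: Δ0=110100110 Δ1=110100111 Δ2=110101111 | 2Δ
t=1: Δ0=110101111 Δ1=110101110 | 1Δ
t=2: Δ0=110101110 Δ1=110101111 Δ2=110101011 Δ3=100101011 | 3Δ
t=3: Δ0=100101011 Δ1=100111010 Δ2=100011010 | 2Δ
t=4: Δ0=100011010 Δ1=100011011 | 1Δ
t=5: Δ0=100011011 Δ1=100011010 | 1Δ
t=6: Δ0=100011010 Δ1=100011011 | 1Δ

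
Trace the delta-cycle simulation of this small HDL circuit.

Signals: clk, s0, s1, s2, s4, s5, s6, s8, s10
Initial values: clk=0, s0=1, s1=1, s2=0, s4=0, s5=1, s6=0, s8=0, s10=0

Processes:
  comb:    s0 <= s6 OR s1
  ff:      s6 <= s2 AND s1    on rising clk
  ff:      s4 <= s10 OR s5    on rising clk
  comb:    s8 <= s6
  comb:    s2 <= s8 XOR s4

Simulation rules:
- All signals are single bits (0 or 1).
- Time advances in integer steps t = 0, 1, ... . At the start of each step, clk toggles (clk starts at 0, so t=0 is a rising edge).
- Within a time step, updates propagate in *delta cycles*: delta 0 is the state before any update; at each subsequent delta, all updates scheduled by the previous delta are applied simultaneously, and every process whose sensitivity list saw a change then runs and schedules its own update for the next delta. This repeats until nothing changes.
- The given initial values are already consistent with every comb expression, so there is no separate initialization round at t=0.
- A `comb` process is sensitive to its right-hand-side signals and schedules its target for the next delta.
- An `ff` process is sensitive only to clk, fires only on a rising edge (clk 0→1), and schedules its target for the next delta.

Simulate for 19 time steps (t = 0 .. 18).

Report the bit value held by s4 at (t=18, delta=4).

t=0 Δ0: s1=1 s4=0 s10=0 s6=0 clk=0 s0=1 s8=0 s5=1 s2=0
  Δ1: clk:0→1
  Δ2: s4:0→1
  Δ3: s2:0→1
  (3Δ to stable)
t=1 Δ0: s1=1 s4=1 s10=0 s6=0 clk=1 s0=1 s8=0 s5=1 s2=1
  Δ1: clk:1→0
  (1Δ to stable)
t=2 Δ0: s1=1 s4=1 s10=0 s6=0 clk=0 s0=1 s8=0 s5=1 s2=1
  Δ1: clk:0→1
  Δ2: s6:0→1
  Δ3: s8:0→1
  Δ4: s2:1→0
  (4Δ to stable)
t=3 Δ0: s1=1 s4=1 s10=0 s6=1 clk=1 s0=1 s8=1 s5=1 s2=0
  Δ1: clk:1→0
  (1Δ to stable)
t=4 Δ0: s1=1 s4=1 s10=0 s6=1 clk=0 s0=1 s8=1 s5=1 s2=0
  Δ1: clk:0→1
  Δ2: s6:1→0
  Δ3: s8:1→0
  Δ4: s2:0→1
  (4Δ to stable)
t=5 Δ0: s1=1 s4=1 s10=0 s6=0 clk=1 s0=1 s8=0 s5=1 s2=1
  Δ1: clk:1→0
  (1Δ to stable)
t=6 Δ0: s1=1 s4=1 s10=0 s6=0 clk=0 s0=1 s8=0 s5=1 s2=1
  Δ1: clk:0→1
  Δ2: s6:0→1
  Δ3: s8:0→1
  Δ4: s2:1→0
  (4Δ to stable)
t=7 Δ0: s1=1 s4=1 s10=0 s6=1 clk=1 s0=1 s8=1 s5=1 s2=0
  Δ1: clk:1→0
  (1Δ to stable)
t=8 Δ0: s1=1 s4=1 s10=0 s6=1 clk=0 s0=1 s8=1 s5=1 s2=0
  Δ1: clk:0→1
  Δ2: s6:1→0
  Δ3: s8:1→0
  Δ4: s2:0→1
  (4Δ to stable)
t=9 Δ0: s1=1 s4=1 s10=0 s6=0 clk=1 s0=1 s8=0 s5=1 s2=1
  Δ1: clk:1→0
  (1Δ to stable)
t=10 Δ0: s1=1 s4=1 s10=0 s6=0 clk=0 s0=1 s8=0 s5=1 s2=1
  Δ1: clk:0→1
  Δ2: s6:0→1
  Δ3: s8:0→1
  Δ4: s2:1→0
  (4Δ to stable)
t=11 Δ0: s1=1 s4=1 s10=0 s6=1 clk=1 s0=1 s8=1 s5=1 s2=0
  Δ1: clk:1→0
  (1Δ to stable)
t=12 Δ0: s1=1 s4=1 s10=0 s6=1 clk=0 s0=1 s8=1 s5=1 s2=0
  Δ1: clk:0→1
  Δ2: s6:1→0
  Δ3: s8:1→0
  Δ4: s2:0→1
  (4Δ to stable)
t=13 Δ0: s1=1 s4=1 s10=0 s6=0 clk=1 s0=1 s8=0 s5=1 s2=1
  Δ1: clk:1→0
  (1Δ to stable)
t=14 Δ0: s1=1 s4=1 s10=0 s6=0 clk=0 s0=1 s8=0 s5=1 s2=1
  Δ1: clk:0→1
  Δ2: s6:0→1
  Δ3: s8:0→1
  Δ4: s2:1→0
  (4Δ to stable)
t=15 Δ0: s1=1 s4=1 s10=0 s6=1 clk=1 s0=1 s8=1 s5=1 s2=0
  Δ1: clk:1→0
  (1Δ to stable)
t=16 Δ0: s1=1 s4=1 s10=0 s6=1 clk=0 s0=1 s8=1 s5=1 s2=0
  Δ1: clk:0→1
  Δ2: s6:1→0
  Δ3: s8:1→0
  Δ4: s2:0→1
  (4Δ to stable)
t=17 Δ0: s1=1 s4=1 s10=0 s6=0 clk=1 s0=1 s8=0 s5=1 s2=1
  Δ1: clk:1→0
  (1Δ to stable)
t=18 Δ0: s1=1 s4=1 s10=0 s6=0 clk=0 s0=1 s8=0 s5=1 s2=1
  Δ1: clk:0→1
  Δ2: s6:0→1
  Δ3: s8:0→1
  Δ4: s2:1→0
  (4Δ to stable)

1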